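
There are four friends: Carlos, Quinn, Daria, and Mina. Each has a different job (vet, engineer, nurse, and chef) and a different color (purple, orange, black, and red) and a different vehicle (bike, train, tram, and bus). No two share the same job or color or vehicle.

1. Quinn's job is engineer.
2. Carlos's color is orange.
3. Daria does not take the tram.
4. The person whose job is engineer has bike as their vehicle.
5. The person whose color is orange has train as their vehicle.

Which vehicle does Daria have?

With clues 1–3, tram is impossible for Daria's vehicle.
With clues 1–4, bike is impossible for Daria's vehicle.
With clues 1–5, train is impossible for Daria's vehicle.
That leaves bus.

bus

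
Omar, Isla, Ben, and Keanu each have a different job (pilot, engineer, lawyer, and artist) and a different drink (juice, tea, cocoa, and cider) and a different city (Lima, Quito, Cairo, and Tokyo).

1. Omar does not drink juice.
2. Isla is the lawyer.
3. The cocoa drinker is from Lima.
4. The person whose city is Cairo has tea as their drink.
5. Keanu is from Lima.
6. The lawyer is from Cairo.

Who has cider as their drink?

Omar

With clues 1–5, Keanu is impossible for the one with drink cider.
With clues 1–6, Ben and Isla are impossible for the one with drink cider.
That leaves Omar.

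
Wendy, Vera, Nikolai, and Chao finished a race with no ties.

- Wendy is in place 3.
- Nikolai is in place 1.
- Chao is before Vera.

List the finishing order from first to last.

Nikolai, Chao, Wendy, Vera

From clue 1: Wendy → place 3.
From clues 1–2: Nikolai → place 1.
From clues 1–3: Chao → place 2, Vera → place 4.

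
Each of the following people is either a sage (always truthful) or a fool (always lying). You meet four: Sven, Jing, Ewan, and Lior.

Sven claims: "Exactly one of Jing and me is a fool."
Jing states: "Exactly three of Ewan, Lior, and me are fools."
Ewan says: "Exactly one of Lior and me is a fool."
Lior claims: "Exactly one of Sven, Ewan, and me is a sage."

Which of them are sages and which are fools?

Consider Sven. Suppose Sven is a fool.
Then no assignment of the remaining roles makes every statement match its speaker's type — contradiction.
So Sven is a sage.
Consider Jing. Suppose Jing is a sage.
Then Sven's statement comes out false, contradicting Sven being a sage.
So Jing is a fool.
Consider Ewan. Suppose Ewan is a fool.
Then whichever role Lior has, Lior's statement has the wrong truth value — contradiction.
So Ewan is a sage.
With that fixed, Lior's statement is false, so Lior is a fool.

Sven: sage, Jing: fool, Ewan: sage, Lior: fool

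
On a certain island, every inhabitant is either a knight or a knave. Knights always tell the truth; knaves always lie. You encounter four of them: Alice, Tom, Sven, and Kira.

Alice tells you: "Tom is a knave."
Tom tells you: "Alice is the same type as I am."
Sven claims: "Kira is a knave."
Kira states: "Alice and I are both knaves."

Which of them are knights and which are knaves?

Consider Alice. Suppose Alice is a knave.
Then whichever role Tom has, Tom's statement has the wrong truth value — contradiction.
So Alice is a knight.
With that fixed, Kira's statement is false, so Kira is a knave.
With that fixed, Sven's statement is true, so Sven is a knight.
Consider Tom. Suppose Tom is a knight.
Then Alice's statement comes out false, contradicting Alice being a knight.
So Tom is a knave.

Alice: knight, Tom: knave, Sven: knight, Kira: knave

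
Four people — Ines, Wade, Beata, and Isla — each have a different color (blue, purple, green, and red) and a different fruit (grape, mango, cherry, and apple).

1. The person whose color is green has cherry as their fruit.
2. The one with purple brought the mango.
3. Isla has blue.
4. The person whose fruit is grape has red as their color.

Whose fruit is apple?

With clues 1–4, Beata, Ines, and Wade are impossible for the one with fruit apple.
That leaves Isla.

Isla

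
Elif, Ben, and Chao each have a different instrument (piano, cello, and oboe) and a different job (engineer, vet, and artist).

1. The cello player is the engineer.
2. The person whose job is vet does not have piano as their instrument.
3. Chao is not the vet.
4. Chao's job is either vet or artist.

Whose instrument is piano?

Chao

With clues 1–4, Ben and Elif are impossible for the one with instrument piano.
That leaves Chao.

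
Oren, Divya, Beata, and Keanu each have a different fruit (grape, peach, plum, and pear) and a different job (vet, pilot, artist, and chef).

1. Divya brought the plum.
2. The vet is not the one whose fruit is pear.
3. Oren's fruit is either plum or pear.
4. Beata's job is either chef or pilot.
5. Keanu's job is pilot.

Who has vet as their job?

With clues 1–3, Oren is impossible for the one with job vet.
With clues 1–4, Beata is impossible for the one with job vet.
With clues 1–5, Keanu is impossible for the one with job vet.
That leaves Divya.

Divya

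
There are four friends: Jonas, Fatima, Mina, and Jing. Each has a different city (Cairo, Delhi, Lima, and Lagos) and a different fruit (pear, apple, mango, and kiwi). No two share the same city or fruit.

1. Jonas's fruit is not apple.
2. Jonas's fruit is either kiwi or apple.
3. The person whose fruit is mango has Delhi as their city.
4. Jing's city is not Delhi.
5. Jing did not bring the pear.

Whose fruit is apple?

Jing

Clue 1 rules out Jonas for the one with fruit apple.
With clues 1–5, Fatima and Mina are impossible for the one with fruit apple.
That leaves Jing.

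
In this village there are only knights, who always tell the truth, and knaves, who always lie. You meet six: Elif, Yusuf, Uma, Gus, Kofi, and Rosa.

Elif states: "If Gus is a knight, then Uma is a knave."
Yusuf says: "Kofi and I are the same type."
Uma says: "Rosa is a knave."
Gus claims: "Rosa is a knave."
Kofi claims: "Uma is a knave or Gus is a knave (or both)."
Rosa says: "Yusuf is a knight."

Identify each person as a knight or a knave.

Elif: knight, Yusuf: knight, Uma: knave, Gus: knave, Kofi: knight, Rosa: knight

Consider Elif. Suppose Elif is a knave.
Then no assignment of the remaining roles makes every statement match its speaker's type — contradiction.
So Elif is a knight.
Consider Yusuf. Suppose Yusuf is a knave.
Then no assignment of the remaining roles makes every statement match its speaker's type — contradiction.
So Yusuf is a knight.
With that fixed, Rosa's statement is true, so Rosa is a knight.
With that fixed, Uma's statement is false, so Uma is a knave.
With that fixed, Gus's statement is false, so Gus is a knave.
With that fixed, Kofi's statement is true, so Kofi is a knight.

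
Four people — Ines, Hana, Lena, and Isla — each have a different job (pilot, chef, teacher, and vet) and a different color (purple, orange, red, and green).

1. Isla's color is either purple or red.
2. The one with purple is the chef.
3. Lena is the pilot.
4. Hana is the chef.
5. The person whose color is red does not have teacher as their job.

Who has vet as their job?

Isla

With clues 1–3, Lena is impossible for the one with job vet.
With clues 1–4, Hana is impossible for the one with job vet.
With clues 1–5, Ines is impossible for the one with job vet.
That leaves Isla.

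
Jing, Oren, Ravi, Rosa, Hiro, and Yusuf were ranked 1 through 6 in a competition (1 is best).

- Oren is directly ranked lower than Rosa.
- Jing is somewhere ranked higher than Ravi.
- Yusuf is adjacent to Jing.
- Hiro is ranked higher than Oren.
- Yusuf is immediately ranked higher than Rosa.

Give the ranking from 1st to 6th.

From clue 1: Oren is in {2,3,4,5,6}.
From clues 1–2: Jing is in {1,2,3,4,5}.
From clues 1–3: Ravi is in {3,4,5,6}.
From clues 1–4: Oren is in {3,5,6}.
From clues 1–5: Hiro → rank 1, Jing → rank 2, Yusuf → rank 3, Rosa → rank 4, Oren → rank 5, Ravi → rank 6.

Hiro, Jing, Yusuf, Rosa, Oren, Ravi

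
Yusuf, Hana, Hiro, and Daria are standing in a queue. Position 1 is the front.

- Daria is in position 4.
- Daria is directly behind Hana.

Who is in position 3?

Hana

With clue 1, Daria is ruled out for position 3.
With clues 1–2, Hiro and Yusuf are ruled out for position 3.
So position 3 is Hana.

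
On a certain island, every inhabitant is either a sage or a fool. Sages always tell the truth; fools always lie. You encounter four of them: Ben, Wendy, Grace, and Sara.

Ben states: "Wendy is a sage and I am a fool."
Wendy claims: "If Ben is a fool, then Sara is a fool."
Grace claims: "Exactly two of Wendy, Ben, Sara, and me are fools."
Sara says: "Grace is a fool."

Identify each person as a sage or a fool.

Consider Ben. Suppose Ben is a sage.
Then Ben's own statement would have to be true, but it can't be — contradiction.
So Ben is a fool.
Consider Wendy. Suppose Wendy is a sage.
Then Ben's statement comes out true, contradicting Ben being a fool.
So Wendy is a fool.
Consider Grace. Suppose Grace is a sage.
Then no assignment of the remaining roles makes every statement match its speaker's type — contradiction.
So Grace is a fool.
With that fixed, Sara's statement is true, so Sara is a sage.

Ben: fool, Wendy: fool, Grace: fool, Sara: sage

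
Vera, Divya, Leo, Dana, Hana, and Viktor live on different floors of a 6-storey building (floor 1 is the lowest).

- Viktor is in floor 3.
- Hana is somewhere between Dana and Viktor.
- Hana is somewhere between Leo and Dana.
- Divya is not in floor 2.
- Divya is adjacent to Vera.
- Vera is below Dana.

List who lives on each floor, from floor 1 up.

Divya, Vera, Viktor, Leo, Hana, Dana

From clue 1: Viktor → floor 3.
From clues 1–2: Dana is in {1,5,6}.
From clues 1–5: Leo is in {4,6}.
From clues 1–6: Divya → floor 1, Vera → floor 2, Leo → floor 4, Hana → floor 5, Dana → floor 6.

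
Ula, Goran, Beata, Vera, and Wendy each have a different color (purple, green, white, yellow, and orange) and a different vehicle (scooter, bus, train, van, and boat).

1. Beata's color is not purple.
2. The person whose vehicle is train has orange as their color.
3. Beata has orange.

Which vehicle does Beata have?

With clues 1–3, boat, bus, scooter, and van are impossible for Beata's vehicle.
That leaves train.

train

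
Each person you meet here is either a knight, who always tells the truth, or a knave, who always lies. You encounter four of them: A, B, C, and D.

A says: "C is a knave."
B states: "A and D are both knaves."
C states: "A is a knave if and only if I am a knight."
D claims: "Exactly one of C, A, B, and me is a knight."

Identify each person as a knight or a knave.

A: knave, B: knight, C: knight, D: knave

Consider A. Suppose A is a knight.
Then whichever role C has, C's statement has the wrong truth value — contradiction.
So A is a knave.
Consider B. Suppose B is a knave.
Then no assignment of the remaining roles makes every statement match its speaker's type — contradiction.
So B is a knight.
Consider C. Suppose C is a knave.
Then A's statement comes out true, contradicting A being a knave.
So C is a knight.
With that fixed, D's statement is false, so D is a knave.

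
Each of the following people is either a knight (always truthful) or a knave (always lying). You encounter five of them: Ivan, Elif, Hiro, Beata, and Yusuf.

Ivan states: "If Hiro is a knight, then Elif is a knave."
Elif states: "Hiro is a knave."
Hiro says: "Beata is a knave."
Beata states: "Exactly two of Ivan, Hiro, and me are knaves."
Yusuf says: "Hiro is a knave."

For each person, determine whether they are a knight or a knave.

Ivan: knight, Elif: knave, Hiro: knight, Beata: knave, Yusuf: knave

Consider Ivan. Suppose Ivan is a knave.
Then no assignment of the remaining roles makes every statement match its speaker's type — contradiction.
So Ivan is a knight.
Consider Elif. Suppose Elif is a knight.
Then no assignment of the remaining roles makes every statement match its speaker's type — contradiction.
So Elif is a knave.
Consider Hiro. Suppose Hiro is a knave.
Then Elif's statement comes out true, contradicting Elif being a knave.
So Hiro is a knight.
With that fixed, Beata's statement is false, so Beata is a knave.
With that fixed, Yusuf's statement is false, so Yusuf is a knave.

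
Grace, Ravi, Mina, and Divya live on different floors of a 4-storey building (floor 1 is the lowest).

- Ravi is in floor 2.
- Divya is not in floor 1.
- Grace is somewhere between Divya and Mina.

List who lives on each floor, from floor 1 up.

From clue 1: Ravi → floor 2.
From clues 1–2: Divya is in {3,4}.
From clues 1–3: Mina → floor 1, Grace → floor 3, Divya → floor 4.

Mina, Ravi, Grace, Divya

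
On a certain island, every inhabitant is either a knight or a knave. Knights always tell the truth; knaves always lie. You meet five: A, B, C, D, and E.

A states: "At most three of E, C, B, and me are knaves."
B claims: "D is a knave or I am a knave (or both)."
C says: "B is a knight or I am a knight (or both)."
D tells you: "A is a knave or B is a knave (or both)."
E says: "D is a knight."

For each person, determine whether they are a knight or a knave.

Consider A. Suppose A is a knave.
Then no assignment of the remaining roles makes every statement match its speaker's type — contradiction.
So A is a knight.
Consider B. Suppose B is a knave.
Then B's own statement would have to be false, but it can't be — contradiction.
So B is a knight.
With that fixed, C's statement is true, so C is a knight.
With that fixed, D's statement is false, so D is a knave.
With that fixed, E's statement is false, so E is a knave.

A: knight, B: knight, C: knight, D: knave, E: knave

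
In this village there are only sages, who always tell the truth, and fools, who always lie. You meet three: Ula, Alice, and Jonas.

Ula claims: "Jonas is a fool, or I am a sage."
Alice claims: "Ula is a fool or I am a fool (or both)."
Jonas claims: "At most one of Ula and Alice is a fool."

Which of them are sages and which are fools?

Ula: fool, Alice: sage, Jonas: sage

Consider Ula. Suppose Ula is a sage.
Then whichever role Alice has, Alice's statement has the wrong truth value — contradiction.
So Ula is a fool.
With that fixed, Alice's statement is true, so Alice is a sage.
With that fixed, Jonas's statement is true, so Jonas is a sage.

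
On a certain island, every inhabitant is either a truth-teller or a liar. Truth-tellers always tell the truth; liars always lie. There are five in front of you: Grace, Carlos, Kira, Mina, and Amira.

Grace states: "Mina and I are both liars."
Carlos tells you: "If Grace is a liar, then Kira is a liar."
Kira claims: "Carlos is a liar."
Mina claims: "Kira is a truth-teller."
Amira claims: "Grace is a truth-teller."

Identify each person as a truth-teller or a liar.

Consider Grace. Suppose Grace is a truth-teller.
Then Grace's own statement would have to be true, but it can't be — contradiction.
So Grace is a liar.
With that fixed, Amira's statement is false, so Amira is a liar.
Consider Carlos. Suppose Carlos is a truth-teller.
Then no assignment of the remaining roles makes every statement match its speaker's type — contradiction.
So Carlos is a liar.
With that fixed, Kira's statement is true, so Kira is a truth-teller.
With that fixed, Mina's statement is true, so Mina is a truth-teller.

Grace: liar, Carlos: liar, Kira: truth-teller, Mina: truth-teller, Amira: liar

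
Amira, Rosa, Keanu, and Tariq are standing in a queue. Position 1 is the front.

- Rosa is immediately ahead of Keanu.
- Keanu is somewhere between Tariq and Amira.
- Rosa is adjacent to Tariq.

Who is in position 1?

Tariq

With clue 1, Keanu is ruled out for position 1.
With clues 1–2, Rosa is ruled out for position 1.
With clues 1–3, Amira is ruled out for position 1.
So position 1 is Tariq.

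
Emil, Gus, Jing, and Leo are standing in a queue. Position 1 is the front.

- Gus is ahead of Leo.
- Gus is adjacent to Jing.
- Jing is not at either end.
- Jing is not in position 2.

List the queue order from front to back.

Emil, Gus, Jing, Leo

From clue 1: Gus is in {1,2,3}.
From clues 1–2: Leo is in {3,4}.
From clues 1–3: Jing is in {2,3}.
From clues 1–4: Emil → position 1, Gus → position 2, Jing → position 3, Leo → position 4.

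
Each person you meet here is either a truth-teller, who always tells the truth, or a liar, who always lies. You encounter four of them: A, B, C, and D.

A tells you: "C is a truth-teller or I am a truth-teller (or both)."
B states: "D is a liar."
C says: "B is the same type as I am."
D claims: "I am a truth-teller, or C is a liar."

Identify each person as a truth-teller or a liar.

A: truth-teller, B: truth-teller, C: truth-teller, D: liar

Consider A. Suppose A is a liar.
Then no assignment of the remaining roles makes every statement match its speaker's type — contradiction.
So A is a truth-teller.
Consider B. Suppose B is a liar.
Then whichever role C has, C's statement has the wrong truth value — contradiction.
So B is a truth-teller.
Consider C. Suppose C is a liar.
Then no assignment of the remaining roles makes every statement match its speaker's type — contradiction.
So C is a truth-teller.
Consider D. Suppose D is a truth-teller.
Then B's statement comes out false, contradicting B being a truth-teller.
So D is a liar.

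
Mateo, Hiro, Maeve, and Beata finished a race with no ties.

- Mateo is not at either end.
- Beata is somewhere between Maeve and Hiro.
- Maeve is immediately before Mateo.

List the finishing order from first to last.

Maeve, Mateo, Beata, Hiro

From clue 1: Mateo is in {2,3}.
From clues 1–3: Maeve → place 1, Mateo → place 2, Beata → place 3, Hiro → place 4.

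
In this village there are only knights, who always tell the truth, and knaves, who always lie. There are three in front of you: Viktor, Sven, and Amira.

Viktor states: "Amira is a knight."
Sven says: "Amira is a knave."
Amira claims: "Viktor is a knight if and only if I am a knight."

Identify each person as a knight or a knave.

Viktor: knight, Sven: knave, Amira: knight

Consider Viktor. Suppose Viktor is a knave.
Then whichever role Amira has, Amira's statement has the wrong truth value — contradiction.
So Viktor is a knight.
Consider Sven. Suppose Sven is a knight.
Then no assignment of the remaining roles makes every statement match its speaker's type — contradiction.
So Sven is a knave.
Consider Amira. Suppose Amira is a knave.
Then Viktor's statement comes out false, contradicting Viktor being a knight.
So Amira is a knight.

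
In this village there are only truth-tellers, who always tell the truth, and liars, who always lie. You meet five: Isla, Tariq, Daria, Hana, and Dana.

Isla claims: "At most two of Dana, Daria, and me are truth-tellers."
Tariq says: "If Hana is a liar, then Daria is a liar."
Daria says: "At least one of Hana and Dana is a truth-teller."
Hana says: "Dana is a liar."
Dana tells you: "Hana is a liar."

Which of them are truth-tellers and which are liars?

Isla: truth-teller, Tariq: truth-teller, Daria: truth-teller, Hana: truth-teller, Dana: liar

Consider Isla. Suppose Isla is a liar.
Then Isla's own statement would have to be false, but it can't be — contradiction.
So Isla is a truth-teller.
Consider Tariq. Suppose Tariq is a liar.
Then no assignment of the remaining roles makes every statement match its speaker's type — contradiction.
So Tariq is a truth-teller.
Consider Daria. Suppose Daria is a liar.
Then no assignment of the remaining roles makes every statement match its speaker's type — contradiction.
So Daria is a truth-teller.
Consider Hana. Suppose Hana is a liar.
Then Tariq's statement comes out false, contradicting Tariq being a truth-teller.
So Hana is a truth-teller.
With that fixed, Dana's statement is false, so Dana is a liar.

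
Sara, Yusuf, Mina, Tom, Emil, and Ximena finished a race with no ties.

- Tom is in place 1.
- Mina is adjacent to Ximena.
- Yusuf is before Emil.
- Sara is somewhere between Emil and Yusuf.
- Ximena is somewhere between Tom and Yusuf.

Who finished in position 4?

Yusuf

With clue 1, Tom is ruled out for place 4.
With clues 1–4, Sara is ruled out for place 4.
With clues 1–5, Emil, Mina, and Ximena are ruled out for place 4.
So place 4 is Yusuf.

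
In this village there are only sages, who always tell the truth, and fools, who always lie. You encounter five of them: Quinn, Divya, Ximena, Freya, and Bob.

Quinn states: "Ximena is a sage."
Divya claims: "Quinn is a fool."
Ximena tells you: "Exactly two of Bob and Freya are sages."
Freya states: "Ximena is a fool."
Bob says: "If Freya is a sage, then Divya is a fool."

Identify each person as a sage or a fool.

Quinn: fool, Divya: sage, Ximena: fool, Freya: sage, Bob: fool

Consider Quinn. Suppose Quinn is a sage.
Then no assignment of the remaining roles makes every statement match its speaker's type — contradiction.
So Quinn is a fool.
With that fixed, Divya's statement is true, so Divya is a sage.
Consider Ximena. Suppose Ximena is a sage.
Then Quinn's statement comes out true, contradicting Quinn being a fool.
So Ximena is a fool.
With that fixed, Freya's statement is true, so Freya is a sage.
With that fixed, Bob's statement is false, so Bob is a fool.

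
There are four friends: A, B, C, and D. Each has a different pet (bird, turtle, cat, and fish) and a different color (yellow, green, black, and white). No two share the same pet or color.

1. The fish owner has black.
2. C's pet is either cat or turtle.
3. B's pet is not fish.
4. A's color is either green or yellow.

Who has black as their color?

D

With clues 1–2, C is impossible for the one with color black.
With clues 1–3, B is impossible for the one with color black.
With clues 1–4, A is impossible for the one with color black.
That leaves D.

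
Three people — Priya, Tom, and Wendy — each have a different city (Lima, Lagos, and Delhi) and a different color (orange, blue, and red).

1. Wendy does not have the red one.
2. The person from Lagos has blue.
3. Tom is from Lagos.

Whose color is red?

Clue 1 rules out Wendy for the one with color red.
With clues 1–3, Tom is impossible for the one with color red.
That leaves Priya.

Priya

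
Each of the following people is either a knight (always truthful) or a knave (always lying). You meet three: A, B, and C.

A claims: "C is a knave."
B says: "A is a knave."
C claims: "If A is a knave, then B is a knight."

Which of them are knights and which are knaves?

Consider A. Suppose A is a knight.
Then no assignment of the remaining roles makes every statement match its speaker's type — contradiction.
So A is a knave.
With that fixed, B's statement is true, so B is a knight.
With that fixed, C's statement is true, so C is a knight.

A: knave, B: knight, C: knight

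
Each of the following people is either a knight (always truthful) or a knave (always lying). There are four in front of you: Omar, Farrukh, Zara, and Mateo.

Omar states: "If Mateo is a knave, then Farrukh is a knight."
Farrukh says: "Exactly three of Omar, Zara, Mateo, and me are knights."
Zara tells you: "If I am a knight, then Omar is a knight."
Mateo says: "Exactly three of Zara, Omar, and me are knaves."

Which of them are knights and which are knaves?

Omar: knight, Farrukh: knight, Zara: knight, Mateo: knave

Consider Omar. Suppose Omar is a knave.
Then whichever role Zara has, Zara's statement has the wrong truth value — contradiction.
So Omar is a knight.
With that fixed, Zara's statement is true, so Zara is a knight.
With that fixed, Mateo's statement is false, so Mateo is a knave.
Consider Farrukh. Suppose Farrukh is a knave.
Then Omar's statement comes out false, contradicting Omar being a knight.
So Farrukh is a knight.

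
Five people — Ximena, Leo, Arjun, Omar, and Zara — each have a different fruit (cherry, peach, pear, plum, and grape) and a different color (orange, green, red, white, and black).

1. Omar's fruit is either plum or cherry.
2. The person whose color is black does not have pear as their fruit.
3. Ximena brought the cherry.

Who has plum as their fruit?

With clues 1–3, Arjun, Leo, Ximena, and Zara are impossible for the one with fruit plum.
That leaves Omar.

Omar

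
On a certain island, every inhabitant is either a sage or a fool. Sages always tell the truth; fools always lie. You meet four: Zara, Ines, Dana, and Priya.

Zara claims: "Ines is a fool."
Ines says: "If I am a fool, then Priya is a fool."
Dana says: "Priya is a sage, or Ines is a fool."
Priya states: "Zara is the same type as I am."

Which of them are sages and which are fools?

Consider Zara. Suppose Zara is a fool.
Then whichever role Priya has, Priya's statement has the wrong truth value — contradiction.
So Zara is a sage.
Consider Ines. Suppose Ines is a sage.
Then Zara's statement comes out false, contradicting Zara being a sage.
So Ines is a fool.
With that fixed, Dana's statement is true, so Dana is a sage.
Consider Priya. Suppose Priya is a fool.
Then Ines's statement comes out true, contradicting Ines being a fool.
So Priya is a sage.

Zara: sage, Ines: fool, Dana: sage, Priya: sage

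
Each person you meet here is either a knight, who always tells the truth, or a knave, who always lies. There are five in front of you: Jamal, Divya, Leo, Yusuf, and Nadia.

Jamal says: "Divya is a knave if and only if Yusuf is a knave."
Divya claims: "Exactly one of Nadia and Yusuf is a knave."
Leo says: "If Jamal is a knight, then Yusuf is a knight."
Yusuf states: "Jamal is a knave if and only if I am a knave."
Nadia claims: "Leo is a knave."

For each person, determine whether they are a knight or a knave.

Jamal: knight, Divya: knight, Leo: knight, Yusuf: knight, Nadia: knave

Consider Jamal. Suppose Jamal is a knave.
Then whichever role Yusuf has, Yusuf's statement has the wrong truth value — contradiction.
So Jamal is a knight.
Consider Divya. Suppose Divya is a knave.
Then no assignment of the remaining roles makes every statement match its speaker's type — contradiction.
So Divya is a knight.
Consider Leo. Suppose Leo is a knave.
Then no assignment of the remaining roles makes every statement match its speaker's type — contradiction.
So Leo is a knight.
With that fixed, Nadia's statement is false, so Nadia is a knave.
Consider Yusuf. Suppose Yusuf is a knave.
Then Jamal's statement comes out false, contradicting Jamal being a knight.
So Yusuf is a knight.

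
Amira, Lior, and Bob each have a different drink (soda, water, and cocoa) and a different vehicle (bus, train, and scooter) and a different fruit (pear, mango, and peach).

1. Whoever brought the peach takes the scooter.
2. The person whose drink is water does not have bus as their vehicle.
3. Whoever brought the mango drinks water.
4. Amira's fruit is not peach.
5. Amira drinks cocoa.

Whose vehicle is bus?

Amira

With clues 1–5, Bob and Lior are impossible for the one with vehicle bus.
That leaves Amira.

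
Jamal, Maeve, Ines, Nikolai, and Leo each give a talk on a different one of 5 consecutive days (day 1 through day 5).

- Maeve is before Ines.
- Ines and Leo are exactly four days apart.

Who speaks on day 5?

Ines

With clue 1, Maeve is ruled out for day 5.
With clues 1–2, Jamal, Leo, and Nikolai are ruled out for day 5.
So day 5 is Ines.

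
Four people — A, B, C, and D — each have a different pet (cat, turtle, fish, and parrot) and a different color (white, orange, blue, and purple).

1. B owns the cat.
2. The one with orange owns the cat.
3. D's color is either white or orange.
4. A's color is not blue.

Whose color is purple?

A

With clues 1–2, B is impossible for the one with color purple.
With clues 1–3, D is impossible for the one with color purple.
With clues 1–4, C is impossible for the one with color purple.
That leaves A.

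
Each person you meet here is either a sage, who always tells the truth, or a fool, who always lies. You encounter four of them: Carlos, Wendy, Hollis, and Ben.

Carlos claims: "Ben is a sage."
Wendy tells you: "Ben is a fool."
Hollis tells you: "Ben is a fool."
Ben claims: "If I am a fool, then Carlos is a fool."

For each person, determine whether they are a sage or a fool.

Consider Carlos. Suppose Carlos is a fool.
Then no assignment of the remaining roles makes every statement match its speaker's type — contradiction.
So Carlos is a sage.
Consider Wendy. Suppose Wendy is a sage.
Then no assignment of the remaining roles makes every statement match its speaker's type — contradiction.
So Wendy is a fool.
Consider Hollis. Suppose Hollis is a sage.
Then no assignment of the remaining roles makes every statement match its speaker's type — contradiction.
So Hollis is a fool.
Consider Ben. Suppose Ben is a fool.
Then Carlos's statement comes out false, contradicting Carlos being a sage.
So Ben is a sage.

Carlos: sage, Wendy: fool, Hollis: fool, Ben: sage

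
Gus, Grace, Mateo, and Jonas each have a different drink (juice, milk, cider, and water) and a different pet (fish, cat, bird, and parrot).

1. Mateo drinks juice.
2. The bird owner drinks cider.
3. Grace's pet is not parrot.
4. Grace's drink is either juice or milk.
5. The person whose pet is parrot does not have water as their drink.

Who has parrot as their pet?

Mateo

With clues 1–3, Grace is impossible for the one with pet parrot.
With clues 1–5, Gus and Jonas are impossible for the one with pet parrot.
That leaves Mateo.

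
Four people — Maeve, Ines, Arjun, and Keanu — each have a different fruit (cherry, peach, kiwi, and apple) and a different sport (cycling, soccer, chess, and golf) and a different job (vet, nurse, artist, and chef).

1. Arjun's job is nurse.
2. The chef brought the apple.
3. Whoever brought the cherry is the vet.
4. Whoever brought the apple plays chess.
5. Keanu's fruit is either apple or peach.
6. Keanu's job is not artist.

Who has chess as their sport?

With clues 1–4, Arjun is impossible for the one with sport chess.
With clues 1–6, Ines and Maeve are impossible for the one with sport chess.
That leaves Keanu.

Keanu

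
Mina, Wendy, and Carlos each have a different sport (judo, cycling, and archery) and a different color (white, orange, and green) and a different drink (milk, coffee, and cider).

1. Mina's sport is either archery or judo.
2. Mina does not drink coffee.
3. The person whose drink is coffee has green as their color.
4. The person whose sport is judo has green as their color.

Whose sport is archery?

With clues 1–4, Carlos and Wendy are impossible for the one with sport archery.
That leaves Mina.

Mina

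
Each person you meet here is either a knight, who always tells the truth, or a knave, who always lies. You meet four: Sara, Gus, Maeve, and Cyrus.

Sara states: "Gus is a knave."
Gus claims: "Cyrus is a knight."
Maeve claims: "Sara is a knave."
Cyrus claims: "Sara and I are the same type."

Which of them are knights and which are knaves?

Sara: knight, Gus: knave, Maeve: knave, Cyrus: knave

Consider Sara. Suppose Sara is a knave.
Then whichever role Cyrus has, Cyrus's statement has the wrong truth value — contradiction.
So Sara is a knight.
With that fixed, Maeve's statement is false, so Maeve is a knave.
Consider Gus. Suppose Gus is a knight.
Then Sara's statement comes out false, contradicting Sara being a knight.
So Gus is a knave.
Consider Cyrus. Suppose Cyrus is a knight.
Then Gus's statement comes out true, contradicting Gus being a knave.
So Cyrus is a knave.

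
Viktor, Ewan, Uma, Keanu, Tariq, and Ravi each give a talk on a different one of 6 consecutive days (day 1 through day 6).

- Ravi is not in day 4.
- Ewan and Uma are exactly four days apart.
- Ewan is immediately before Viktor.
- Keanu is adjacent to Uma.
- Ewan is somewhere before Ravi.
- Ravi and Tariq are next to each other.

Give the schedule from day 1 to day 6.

Ewan, Viktor, Ravi, Tariq, Uma, Keanu

From clue 1: Ravi is in {1,2,3,5,6}.
From clues 1–2: Ewan is in {1,2,5,6}.
From clues 1–3: Viktor is in {2,3,6}.
From clues 1–5: Ewan → day 1, Viktor → day 2, Uma → day 5.
From clues 1–6: Ravi → day 3, Tariq → day 4, Keanu → day 6.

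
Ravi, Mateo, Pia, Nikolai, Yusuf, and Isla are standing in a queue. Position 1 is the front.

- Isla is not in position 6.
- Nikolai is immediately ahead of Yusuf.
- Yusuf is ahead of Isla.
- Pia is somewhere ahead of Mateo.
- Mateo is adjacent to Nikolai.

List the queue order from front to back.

Pia, Mateo, Nikolai, Yusuf, Isla, Ravi

From clue 1: Isla is in {1,2,3,4,5}.
From clues 1–2: Nikolai is in {1,2,3,4,5}.
From clues 1–3: Nikolai is in {1,2,3}.
From clues 1–5: Pia → position 1, Mateo → position 2, Nikolai → position 3, Yusuf → position 4, Isla → position 5, Ravi → position 6.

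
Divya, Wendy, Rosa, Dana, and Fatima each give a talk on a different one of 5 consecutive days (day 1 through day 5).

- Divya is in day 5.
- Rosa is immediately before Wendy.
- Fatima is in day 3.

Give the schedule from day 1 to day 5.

From clue 1: Divya → day 5.
From clues 1–2: Wendy is in {2,3,4}.
From clues 1–3: Rosa → day 1, Wendy → day 2, Fatima → day 3, Dana → day 4.

Rosa, Wendy, Fatima, Dana, Divya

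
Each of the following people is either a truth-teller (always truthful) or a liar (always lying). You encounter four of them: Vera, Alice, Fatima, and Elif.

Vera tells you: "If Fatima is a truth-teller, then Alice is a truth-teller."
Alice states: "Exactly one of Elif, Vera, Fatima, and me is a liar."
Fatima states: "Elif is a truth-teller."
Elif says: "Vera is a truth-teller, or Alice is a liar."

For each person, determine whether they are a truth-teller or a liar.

Vera: liar, Alice: liar, Fatima: truth-teller, Elif: truth-teller

Consider Vera. Suppose Vera is a truth-teller.
Then no assignment of the remaining roles makes every statement match its speaker's type — contradiction.
So Vera is a liar.
Consider Alice. Suppose Alice is a truth-teller.
Then Vera's statement comes out true, contradicting Vera being a liar.
So Alice is a liar.
With that fixed, Elif's statement is true, so Elif is a truth-teller.
With that fixed, Fatima's statement is true, so Fatima is a truth-teller.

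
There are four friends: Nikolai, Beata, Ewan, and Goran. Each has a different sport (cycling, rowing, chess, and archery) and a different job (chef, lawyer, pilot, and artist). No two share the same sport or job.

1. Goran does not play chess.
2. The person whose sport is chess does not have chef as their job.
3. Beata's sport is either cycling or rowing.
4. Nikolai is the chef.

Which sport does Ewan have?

chess

With clues 1–4, archery, cycling, and rowing are impossible for Ewan's sport.
That leaves chess.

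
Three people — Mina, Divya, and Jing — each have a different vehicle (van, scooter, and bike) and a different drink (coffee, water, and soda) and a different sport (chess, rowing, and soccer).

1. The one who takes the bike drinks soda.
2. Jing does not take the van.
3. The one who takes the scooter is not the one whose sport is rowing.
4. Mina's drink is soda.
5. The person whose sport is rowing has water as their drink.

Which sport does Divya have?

With clues 1–5, chess and soccer are impossible for Divya's sport.
That leaves rowing.

rowing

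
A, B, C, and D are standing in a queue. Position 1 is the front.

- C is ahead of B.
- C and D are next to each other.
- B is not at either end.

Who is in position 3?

B

With clues 1–3, A, C, and D are ruled out for position 3.
So position 3 is B.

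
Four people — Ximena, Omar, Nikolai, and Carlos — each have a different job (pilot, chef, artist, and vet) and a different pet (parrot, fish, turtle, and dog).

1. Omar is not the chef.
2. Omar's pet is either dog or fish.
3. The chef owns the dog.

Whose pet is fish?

With clues 1–3, Carlos, Nikolai, and Ximena are impossible for the one with pet fish.
That leaves Omar.

Omar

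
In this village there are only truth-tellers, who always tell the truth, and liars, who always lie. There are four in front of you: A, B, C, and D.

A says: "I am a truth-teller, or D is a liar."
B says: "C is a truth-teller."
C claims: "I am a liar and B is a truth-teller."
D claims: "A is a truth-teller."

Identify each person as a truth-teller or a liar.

A: truth-teller, B: liar, C: liar, D: truth-teller

Consider A. Suppose A is a liar.
Then no assignment of the remaining roles makes every statement match its speaker's type — contradiction.
So A is a truth-teller.
With that fixed, D's statement is true, so D is a truth-teller.
Consider B. Suppose B is a truth-teller.
Then whichever role C has, C's statement has the wrong truth value — contradiction.
So B is a liar.
With that fixed, C's statement is false, so C is a liar.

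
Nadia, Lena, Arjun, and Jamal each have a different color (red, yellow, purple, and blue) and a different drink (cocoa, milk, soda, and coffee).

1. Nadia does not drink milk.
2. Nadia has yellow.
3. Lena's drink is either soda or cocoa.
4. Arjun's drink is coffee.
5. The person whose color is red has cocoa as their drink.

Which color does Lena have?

red

With clues 1–2, yellow is impossible for Lena's color.
With clues 1–5, blue and purple are impossible for Lena's color.
That leaves red.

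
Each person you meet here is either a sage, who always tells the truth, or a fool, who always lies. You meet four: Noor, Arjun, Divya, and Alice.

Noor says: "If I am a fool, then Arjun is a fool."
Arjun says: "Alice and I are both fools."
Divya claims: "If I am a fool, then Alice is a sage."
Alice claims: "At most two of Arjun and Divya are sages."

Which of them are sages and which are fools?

Noor: sage, Arjun: fool, Divya: sage, Alice: sage

Regardless of anyone's role, Alice's statement is true, so Alice is a sage.
With that fixed, Arjun's statement is false, so Arjun is a fool.
With that fixed, Divya's statement is true, so Divya is a sage.
With that fixed, Noor's statement is true, so Noor is a sage.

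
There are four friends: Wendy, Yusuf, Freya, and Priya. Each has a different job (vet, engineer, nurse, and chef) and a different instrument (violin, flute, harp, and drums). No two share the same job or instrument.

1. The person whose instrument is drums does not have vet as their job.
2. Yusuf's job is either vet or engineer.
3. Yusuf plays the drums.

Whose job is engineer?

Yusuf

With clues 1–3, Freya, Priya, and Wendy are impossible for the one with job engineer.
That leaves Yusuf.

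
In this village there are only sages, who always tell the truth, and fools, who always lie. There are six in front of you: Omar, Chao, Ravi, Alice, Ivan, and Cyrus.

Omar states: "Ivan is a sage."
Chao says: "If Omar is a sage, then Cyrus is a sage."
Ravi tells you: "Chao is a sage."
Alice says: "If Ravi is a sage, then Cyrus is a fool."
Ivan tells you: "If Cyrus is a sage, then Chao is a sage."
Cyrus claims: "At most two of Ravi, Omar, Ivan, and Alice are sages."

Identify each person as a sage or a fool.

Omar: sage, Chao: fool, Ravi: fool, Alice: sage, Ivan: sage, Cyrus: fool

Consider Omar. Suppose Omar is a fool.
Then no assignment of the remaining roles makes every statement match its speaker's type — contradiction.
So Omar is a sage.
Consider Chao. Suppose Chao is a sage.
Then no assignment of the remaining roles makes every statement match its speaker's type — contradiction.
So Chao is a fool.
With that fixed, Ravi's statement is false, so Ravi is a fool.
With that fixed, Alice's statement is true, so Alice is a sage.
Consider Ivan. Suppose Ivan is a fool.
Then Omar's statement comes out false, contradicting Omar being a sage.
So Ivan is a sage.
With that fixed, Cyrus's statement is false, so Cyrus is a fool.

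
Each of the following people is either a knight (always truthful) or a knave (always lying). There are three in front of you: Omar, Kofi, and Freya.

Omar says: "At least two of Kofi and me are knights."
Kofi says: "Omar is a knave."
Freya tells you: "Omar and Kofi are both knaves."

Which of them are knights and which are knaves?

Omar: knave, Kofi: knight, Freya: knave

Consider Omar. Suppose Omar is a knight.
Then no assignment of the remaining roles makes every statement match its speaker's type — contradiction.
So Omar is a knave.
With that fixed, Kofi's statement is true, so Kofi is a knight.
With that fixed, Freya's statement is false, so Freya is a knave.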